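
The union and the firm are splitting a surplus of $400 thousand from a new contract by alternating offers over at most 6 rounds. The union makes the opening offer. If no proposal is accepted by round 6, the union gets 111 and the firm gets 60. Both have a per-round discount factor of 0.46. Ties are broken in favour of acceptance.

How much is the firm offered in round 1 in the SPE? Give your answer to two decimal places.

126.34

Round 6 (the firm proposes): the union gets 111 if talks fail, so the firm offers 111 and keeps 289.
Round 5 (the union proposes): the firm can get 289 next round, worth 0.46 × 289 = 132.94 now. The union offers 132.94 and keeps 400 − 132.94 = 267.06.
Round 4 (the firm proposes): the union can get 267.06 next round, worth 0.46 × 267.06 = 122.8476 now. The firm offers 122.8476 and keeps 400 − 122.8476 = 277.1524.
Round 3 (the union proposes): the firm can get 277.1524 next round, worth 0.46 × 277.1524 = 127.490104 now, so the union offers 127.490104, keeping 272.509896.
Round 2 (the firm proposes): the union can get 272.509896 next round, worth 0.46 × 272.509896 = 125.35455216 now; the firm offers that and keeps 274.64544784.
Round 1 (the union proposes): the firm can get 274.64544784 next round, worth 0.46 × 274.64544784 = 126.3369060064 now, so the union offers 126.3369060064, keeping 273.6630939936.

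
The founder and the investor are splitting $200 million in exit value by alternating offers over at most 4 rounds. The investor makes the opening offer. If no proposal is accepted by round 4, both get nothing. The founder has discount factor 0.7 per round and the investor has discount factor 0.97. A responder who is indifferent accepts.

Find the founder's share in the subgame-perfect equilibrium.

Work backward from the last round.
Round 4 (the founder proposes): the investor will accept anything ≥ 0, so the founder offers 0 and keeps 200.
Round 3 (the investor proposes): the founder can get 200 next round, worth 0.7 × 200 = 140 now; the investor offers that and keeps 60.
Round 2 (the founder proposes): the investor can get 60 next round, worth 0.97 × 60 = 58.2 now, so the founder offers 58.2, keeping 141.8.
Round 1 (the investor proposes): the founder can get 141.8 next round, worth 0.7 × 141.8 = 99.26 now, so the investor offers 99.26, keeping 100.74.

99.26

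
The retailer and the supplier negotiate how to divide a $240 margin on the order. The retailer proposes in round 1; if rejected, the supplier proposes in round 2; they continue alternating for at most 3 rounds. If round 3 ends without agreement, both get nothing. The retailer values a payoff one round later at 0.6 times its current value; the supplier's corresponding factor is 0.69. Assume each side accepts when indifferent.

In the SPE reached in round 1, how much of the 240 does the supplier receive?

66.24

Round 3 (the retailer proposes): the supplier will accept anything ≥ 0, so the retailer offers 0 and keeps 240.
Round 2 (the supplier proposes): the retailer can get 240 next round, worth 0.6 × 240 = 144 now, so the supplier offers 144, keeping 96.
Round 1 (the retailer proposes): the supplier can get 96 next round, worth 0.69 × 96 = 66.24 now. The retailer offers 66.24 and keeps 240 − 66.24 = 173.76.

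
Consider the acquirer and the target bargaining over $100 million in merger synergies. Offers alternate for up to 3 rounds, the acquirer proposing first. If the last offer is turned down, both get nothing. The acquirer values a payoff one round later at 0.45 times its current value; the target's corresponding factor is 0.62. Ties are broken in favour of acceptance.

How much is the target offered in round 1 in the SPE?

By backward induction:
Round 3 (the acquirer proposes): rejection yields 0 for the target; the acquirer offers 0 and keeps 100.
Round 2 (the target proposes): the acquirer can get 100 next round, worth 0.45 × 100 = 45 now, so the target offers 45, keeping 55.
Round 1 (the acquirer proposes): the target can get 55 next round, worth 0.62 × 55 = 34.1 now, so the acquirer offers 34.1, keeping 65.9.

34.1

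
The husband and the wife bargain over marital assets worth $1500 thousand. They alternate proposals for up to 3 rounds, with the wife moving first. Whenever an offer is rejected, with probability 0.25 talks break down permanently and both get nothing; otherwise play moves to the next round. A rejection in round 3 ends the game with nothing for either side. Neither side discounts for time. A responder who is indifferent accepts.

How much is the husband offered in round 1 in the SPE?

281.25

Round 3 (the wife proposes): the husband will accept anything ≥ 0, so the wife offers 0 and keeps 1500.
Round 2 (the husband proposes): rejecting gives the wife an expected 0.75 × 1500 = 1125. The husband offers 1125 and keeps 1500 − 1125 = 375.
Round 1 (the wife proposes): rejecting gives the husband an expected 0.75 × 375 = 281.25, so the wife offers 281.25, keeping 1218.75.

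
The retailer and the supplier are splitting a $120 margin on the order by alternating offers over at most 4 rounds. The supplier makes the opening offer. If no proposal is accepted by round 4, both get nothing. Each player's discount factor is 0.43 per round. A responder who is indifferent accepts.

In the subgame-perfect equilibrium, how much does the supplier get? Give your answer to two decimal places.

By backward induction:
Round 4 (the retailer proposes): rejection yields 0 for the supplier; the retailer offers 0 and keeps 120.
Round 3 (the supplier proposes): the retailer can get 120 next round, worth 0.43 × 120 = 51.6 now. The supplier offers 51.6 and keeps 120 − 51.6 = 68.4.
Round 2 (the retailer proposes): the supplier can get 68.4 next round, worth 0.43 × 68.4 = 29.412 now; the retailer offers that and keeps 90.588.
Round 1 (the supplier proposes): the retailer can get 90.588 next round, worth 0.43 × 90.588 = 38.95284 now; the supplier offers that and keeps 81.04716.

81.05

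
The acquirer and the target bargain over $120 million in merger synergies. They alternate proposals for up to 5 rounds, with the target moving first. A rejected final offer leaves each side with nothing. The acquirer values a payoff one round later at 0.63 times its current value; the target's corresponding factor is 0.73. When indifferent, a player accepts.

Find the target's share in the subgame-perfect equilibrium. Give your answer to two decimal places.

Work backward from the last round.
Round 5 (the target proposes): the acquirer will accept anything ≥ 0, so the target offers 0 and keeps 120.
Round 4 (the acquirer proposes): the target can get 120 next round, worth 0.73 × 120 = 87.6 now. The acquirer offers 87.6 and keeps 120 − 87.6 = 32.4.
Round 3 (the target proposes): the acquirer can get 32.4 next round, worth 0.63 × 32.4 = 20.412 now, so the target offers 20.412, keeping 99.588.
Round 2 (the acquirer proposes): the target can get 99.588 next round, worth 0.73 × 99.588 = 72.69924 now. The acquirer offers 72.69924 and keeps 120 − 72.69924 = 47.30076.
Round 1 (the target proposes): the acquirer can get 47.30076 next round, worth 0.63 × 47.30076 = 29.7994788 now, so the target offers 29.7994788, keeping 90.2005212.

90.20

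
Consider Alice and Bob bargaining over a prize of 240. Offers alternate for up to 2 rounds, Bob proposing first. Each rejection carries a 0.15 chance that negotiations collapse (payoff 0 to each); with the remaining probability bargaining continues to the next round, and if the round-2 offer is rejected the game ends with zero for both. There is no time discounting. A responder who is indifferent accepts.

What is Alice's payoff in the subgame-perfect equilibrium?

Round 2 (Alice proposes): Bob will accept anything ≥ 0, so Alice offers 0 and keeps 240.
Round 1 (Bob proposes): rejecting gives Alice an expected 0.85 × 240 = 204, so Bob offers 204, keeping 36.

204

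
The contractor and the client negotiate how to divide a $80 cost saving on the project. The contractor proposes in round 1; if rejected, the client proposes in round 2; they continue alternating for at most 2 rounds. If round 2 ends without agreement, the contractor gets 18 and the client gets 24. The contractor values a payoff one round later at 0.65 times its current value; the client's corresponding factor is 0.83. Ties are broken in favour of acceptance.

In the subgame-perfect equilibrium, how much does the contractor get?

28.54

Round 2 (the client proposes): the contractor gets 18 if talks fail, so the client offers 18 and keeps 62.
Round 1 (the contractor proposes): the client can get 62 next round, worth 0.83 × 62 = 51.46 now. The contractor offers 51.46 and keeps 80 − 51.46 = 28.54.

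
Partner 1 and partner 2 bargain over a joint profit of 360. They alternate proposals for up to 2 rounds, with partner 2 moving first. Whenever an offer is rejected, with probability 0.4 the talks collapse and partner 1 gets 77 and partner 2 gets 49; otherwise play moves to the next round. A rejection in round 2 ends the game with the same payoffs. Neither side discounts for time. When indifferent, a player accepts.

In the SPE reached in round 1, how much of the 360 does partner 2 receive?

By backward induction:
Round 2 (partner 1 proposes): partner 2 gets 49 if talks fail, so partner 1 offers 49 and keeps 311.
Round 1 (partner 2 proposes): rejecting gives partner 1 an expected 0.6 × 311 + 0.4 × 77 = 217.4. Partner 2 offers 217.4 and keeps 360 − 217.4 = 142.6.

142.6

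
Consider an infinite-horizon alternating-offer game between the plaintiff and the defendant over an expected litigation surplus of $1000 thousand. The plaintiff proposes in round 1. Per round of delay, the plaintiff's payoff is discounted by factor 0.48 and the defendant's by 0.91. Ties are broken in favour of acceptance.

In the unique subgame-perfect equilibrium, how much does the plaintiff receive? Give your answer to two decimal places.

159.80

When the plaintiff proposes, the defendant accepts any offer worth at least 0.91 times what the defendant would get by proposing next round; and vice versa.
This gives x = 1000 − 0.91y and y = 1000 − 0.48x, where x and y are each side's share when it proposes.
Hence (1 − 0.91·0.48)x = 1000(1 − 0.91), i.e. 0.5632·x = 90.
x ≈ 159.8011; the defendant's share is 1000 − x ≈ 840.1989.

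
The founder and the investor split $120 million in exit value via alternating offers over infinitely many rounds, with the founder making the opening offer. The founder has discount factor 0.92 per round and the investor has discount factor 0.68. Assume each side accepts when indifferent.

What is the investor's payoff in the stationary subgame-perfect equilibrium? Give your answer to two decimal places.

In a stationary SPE each proposer offers the other exactly their discounted continuation value.
If the founder keeps x when proposing and the investor keeps y when proposing, then x = 120 − 0.68y and y = 120 − 0.92x.
Solving: x = 120(1 − 0.68) / (1 − 0.92·0.68) = 38.4 / 0.3744 ≈ 102.5641.
The investor gets 120 − 102.5641 ≈ 17.4359.

17.44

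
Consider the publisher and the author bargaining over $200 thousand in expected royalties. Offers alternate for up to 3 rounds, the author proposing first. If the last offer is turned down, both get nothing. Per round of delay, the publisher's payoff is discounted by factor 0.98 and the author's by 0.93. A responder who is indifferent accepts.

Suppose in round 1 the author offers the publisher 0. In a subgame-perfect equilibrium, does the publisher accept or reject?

Reject

Round 3 (the author proposes): the publisher will accept anything ≥ 0, so the author offers 0 and keeps 200.
Round 2 (the publisher proposes): the author can get 200 next round, worth 0.93 × 200 = 186 now, so the publisher offers 186, keeping 14.
So by rejecting in round 1, the publisher gets 14 next round, worth 0.98 × 14 = 13.72 now.
Offer 0 < 13.72, so the publisher rejects.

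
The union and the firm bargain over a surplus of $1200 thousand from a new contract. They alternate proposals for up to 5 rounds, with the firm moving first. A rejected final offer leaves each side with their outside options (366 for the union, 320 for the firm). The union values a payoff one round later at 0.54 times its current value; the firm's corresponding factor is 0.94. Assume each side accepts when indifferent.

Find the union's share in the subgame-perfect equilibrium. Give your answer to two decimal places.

Round 5 (the firm proposes): the union gets 366 if talks fail, so the firm offers 366 and keeps 834.
Round 4 (the union proposes): the firm can get 834 next round, worth 0.94 × 834 = 783.96 now; the union offers that and keeps 416.04.
Round 3 (the firm proposes): the union can get 416.04 next round, worth 0.54 × 416.04 = 224.6616 now. The firm offers 224.6616 and keeps 1200 − 224.6616 = 975.3384.
Round 2 (the union proposes): the firm can get 975.3384 next round, worth 0.94 × 975.3384 = 916.818096 now, so the union offers 916.818096, keeping 283.181904.
Round 1 (the firm proposes): the union can get 283.181904 next round, worth 0.54 × 283.181904 = 152.91822816 now. The firm offers 152.91822816 and keeps 1200 − 152.91822816 = 1047.08177184.

152.92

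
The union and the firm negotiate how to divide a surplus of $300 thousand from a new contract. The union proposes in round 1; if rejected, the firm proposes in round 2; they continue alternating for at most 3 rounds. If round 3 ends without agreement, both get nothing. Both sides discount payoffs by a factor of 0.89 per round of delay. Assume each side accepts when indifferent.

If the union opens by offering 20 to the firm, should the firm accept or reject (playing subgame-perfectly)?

Round 3 (the union proposes): rejection yields 0 for the firm; the union offers 0 and keeps 300.
Round 2 (the firm proposes): the union can get 300 next round, worth 0.89 × 300 = 267 now. The firm offers 267 and keeps 300 − 267 = 33.
So by rejecting in round 1, the firm gets 33 next round, worth 0.89 × 33 = 29.37 now.
Offer 20 < 29.37, so the firm rejects.

Reject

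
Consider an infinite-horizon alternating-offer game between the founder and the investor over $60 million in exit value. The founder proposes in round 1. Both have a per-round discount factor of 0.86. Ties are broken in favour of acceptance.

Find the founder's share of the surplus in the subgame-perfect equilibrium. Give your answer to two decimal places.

32.26

When the founder proposes, the investor accepts any offer worth at least 0.86 times what the investor would get by proposing next round; and vice versa.
This gives x = 60 − 0.86y and y = 60 − 0.86x, where x and y are each side's share when it proposes.
Hence (1 − 0.86·0.86)x = 60(1 − 0.86), i.e. 0.2604·x = 8.4.
x ≈ 32.2581; the investor's share is 60 − x ≈ 27.7419.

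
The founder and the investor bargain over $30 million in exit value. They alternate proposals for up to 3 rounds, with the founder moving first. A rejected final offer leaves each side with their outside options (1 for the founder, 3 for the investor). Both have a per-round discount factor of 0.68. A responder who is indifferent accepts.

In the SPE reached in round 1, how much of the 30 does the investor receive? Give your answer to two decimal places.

Round 3 (the founder proposes): the investor gets 3 if talks fail, so the founder offers 3 and keeps 27.
Round 2 (the investor proposes): the founder can get 27 next round, worth 0.68 × 27 = 18.36 now. The investor offers 18.36 and keeps 30 − 18.36 = 11.64.
Round 1 (the founder proposes): the investor can get 11.64 next round, worth 0.68 × 11.64 = 7.9152 now. The founder offers 7.9152 and keeps 30 − 7.9152 = 22.0848.

7.92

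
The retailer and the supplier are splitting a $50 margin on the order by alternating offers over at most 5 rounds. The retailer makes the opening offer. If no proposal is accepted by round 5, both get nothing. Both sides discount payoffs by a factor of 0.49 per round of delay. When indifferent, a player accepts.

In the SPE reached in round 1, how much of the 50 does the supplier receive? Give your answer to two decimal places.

15.50

Work backward from the last round.
Round 5 (the retailer proposes): rejection yields 0 for the supplier; the retailer offers 0 and keeps 50.
Round 4 (the supplier proposes): the retailer can get 50 next round, worth 0.49 × 50 = 24.5 now. The supplier offers 24.5 and keeps 50 − 24.5 = 25.5.
Round 3 (the retailer proposes): the supplier can get 25.5 next round, worth 0.49 × 25.5 = 12.495 now. The retailer offers 12.495 and keeps 50 − 12.495 = 37.505.
Round 2 (the supplier proposes): the retailer can get 37.505 next round, worth 0.49 × 37.505 = 18.37745 now, so the supplier offers 18.37745, keeping 31.62255.
Round 1 (the retailer proposes): the supplier can get 31.62255 next round, worth 0.49 × 31.62255 = 15.4950495 now, so the retailer offers 15.4950495, keeping 34.5049505.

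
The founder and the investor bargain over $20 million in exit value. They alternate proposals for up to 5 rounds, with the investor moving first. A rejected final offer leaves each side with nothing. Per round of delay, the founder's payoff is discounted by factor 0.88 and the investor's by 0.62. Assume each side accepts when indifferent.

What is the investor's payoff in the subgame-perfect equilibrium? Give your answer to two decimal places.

9.66

Round 5 (the investor proposes): rejection yields 0 for the founder; the investor offers 0 and keeps 20.
Round 4 (the founder proposes): the investor can get 20 next round, worth 0.62 × 20 = 12.4 now; the founder offers that and keeps 7.6.
Round 3 (the investor proposes): the founder can get 7.6 next round, worth 0.88 × 7.6 = 6.688 now. The investor offers 6.688 and keeps 20 − 6.688 = 13.312.
Round 2 (the founder proposes): the investor can get 13.312 next round, worth 0.62 × 13.312 = 8.25344 now, so the founder offers 8.25344, keeping 11.74656.
Round 1 (the investor proposes): the founder can get 11.74656 next round, worth 0.88 × 11.74656 = 10.3369728 now, so the investor offers 10.3369728, keeping 9.6630272.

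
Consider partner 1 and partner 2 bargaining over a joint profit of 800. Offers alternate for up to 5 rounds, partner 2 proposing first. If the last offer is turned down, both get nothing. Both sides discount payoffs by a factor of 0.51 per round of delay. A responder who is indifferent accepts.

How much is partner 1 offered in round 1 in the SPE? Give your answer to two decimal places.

251.92

Round 5 (partner 2 proposes): partner 1 will accept anything ≥ 0, so partner 2 offers 0 and keeps 800.
Round 4 (partner 1 proposes): partner 2 can get 800 next round, worth 0.51 × 800 = 408 now. Partner 1 offers 408 and keeps 800 − 408 = 392.
Round 3 (partner 2 proposes): partner 1 can get 392 next round, worth 0.51 × 392 = 199.92 now. Partner 2 offers 199.92 and keeps 800 − 199.92 = 600.08.
Round 2 (partner 1 proposes): partner 2 can get 600.08 next round, worth 0.51 × 600.08 = 306.0408 now, so partner 1 offers 306.0408, keeping 493.9592.
Round 1 (partner 2 proposes): partner 1 can get 493.9592 next round, worth 0.51 × 493.9592 = 251.919192 now. Partner 2 offers 251.919192 and keeps 800 − 251.919192 = 548.080808.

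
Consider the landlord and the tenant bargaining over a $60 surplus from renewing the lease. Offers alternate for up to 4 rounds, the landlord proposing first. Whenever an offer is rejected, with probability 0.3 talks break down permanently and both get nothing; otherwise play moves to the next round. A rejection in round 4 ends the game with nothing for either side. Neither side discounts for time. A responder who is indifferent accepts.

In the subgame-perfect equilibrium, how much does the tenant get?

Round 4 (the tenant proposes): rejection yields 0 for the landlord; the tenant offers 0 and keeps 60.
Round 3 (the landlord proposes): rejecting gives the tenant an expected 0.7 × 60 = 42. The landlord offers 42 and keeps 60 − 42 = 18.
Round 2 (the tenant proposes): rejecting gives the landlord an expected 0.7 × 18 = 12.6; the tenant offers that and keeps 47.4.
Round 1 (the landlord proposes): rejecting gives the tenant an expected 0.7 × 47.4 = 33.18; the landlord offers that and keeps 26.82.

33.18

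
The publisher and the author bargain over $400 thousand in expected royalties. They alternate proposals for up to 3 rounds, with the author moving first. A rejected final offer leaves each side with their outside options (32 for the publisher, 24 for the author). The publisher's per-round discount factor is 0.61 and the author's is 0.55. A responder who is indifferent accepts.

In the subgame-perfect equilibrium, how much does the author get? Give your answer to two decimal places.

279.46

Round 3 (the author proposes): the publisher gets 32 if talks fail, so the author offers 32 and keeps 368.
Round 2 (the publisher proposes): the author can get 368 next round, worth 0.55 × 368 = 202.4 now, so the publisher offers 202.4, keeping 197.6.
Round 1 (the author proposes): the publisher can get 197.6 next round, worth 0.61 × 197.6 = 120.536 now; the author offers that and keeps 279.464.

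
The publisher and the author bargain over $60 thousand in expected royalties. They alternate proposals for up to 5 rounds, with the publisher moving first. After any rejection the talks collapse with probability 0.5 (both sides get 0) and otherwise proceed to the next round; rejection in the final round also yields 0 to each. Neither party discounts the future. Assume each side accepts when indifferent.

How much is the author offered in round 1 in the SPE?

18.75

By backward induction:
Round 5 (the publisher proposes): the author will accept anything ≥ 0, so the publisher offers 0 and keeps 60.
Round 4 (the author proposes): rejecting gives the publisher an expected 0.5 × 60 = 30, so the author offers 30, keeping 30.
Round 3 (the publisher proposes): rejecting gives the author an expected 0.5 × 30 = 15; the publisher offers that and keeps 45.
Round 2 (the author proposes): rejecting gives the publisher an expected 0.5 × 45 = 22.5. The author offers 22.5 and keeps 60 − 22.5 = 37.5.
Round 1 (the publisher proposes): rejecting gives the author an expected 0.5 × 37.5 = 18.75, so the publisher offers 18.75, keeping 41.25.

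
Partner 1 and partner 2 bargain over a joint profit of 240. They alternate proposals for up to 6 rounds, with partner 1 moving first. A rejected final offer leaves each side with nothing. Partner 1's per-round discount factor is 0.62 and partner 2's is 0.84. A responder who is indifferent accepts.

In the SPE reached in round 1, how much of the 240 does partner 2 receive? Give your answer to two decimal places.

171.19

Round 6 (partner 2 proposes): partner 1 will accept anything ≥ 0, so partner 2 offers 0 and keeps 240.
Round 5 (partner 1 proposes): partner 2 can get 240 next round, worth 0.84 × 240 = 201.6 now. Partner 1 offers 201.6 and keeps 240 − 201.6 = 38.4.
Round 4 (partner 2 proposes): partner 1 can get 38.4 next round, worth 0.62 × 38.4 = 23.808 now, so partner 2 offers 23.808, keeping 216.192.
Round 3 (partner 1 proposes): partner 2 can get 216.192 next round, worth 0.84 × 216.192 = 181.60128 now; partner 1 offers that and keeps 58.39872.
Round 2 (partner 2 proposes): partner 1 can get 58.39872 next round, worth 0.62 × 58.39872 = 36.2072064 now, so partner 2 offers 36.2072064, keeping 203.7927936.
Round 1 (partner 1 proposes): partner 2 can get 203.7927936 next round, worth 0.84 × 203.7927936 = 171.185946624 now; partner 1 offers that and keeps 68.814053376.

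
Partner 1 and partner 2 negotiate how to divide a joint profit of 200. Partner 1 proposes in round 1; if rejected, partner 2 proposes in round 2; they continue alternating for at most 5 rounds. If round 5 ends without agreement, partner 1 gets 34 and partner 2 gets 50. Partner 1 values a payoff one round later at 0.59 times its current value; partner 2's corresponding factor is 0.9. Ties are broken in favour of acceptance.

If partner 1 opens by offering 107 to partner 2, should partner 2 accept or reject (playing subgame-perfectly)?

Reject

Work out partner 2's continuation value if the offer is rejected.
Round 5 (partner 1 proposes): partner 2 gets 50 if talks fail, so partner 1 offers 50 and keeps 150.
Round 4 (partner 2 proposes): partner 1 can get 150 next round, worth 0.59 × 150 = 88.5 now, so partner 2 offers 88.5, keeping 111.5.
Round 3 (partner 1 proposes): partner 2 can get 111.5 next round, worth 0.9 × 111.5 = 100.35 now. Partner 1 offers 100.35 and keeps 200 − 100.35 = 99.65.
Round 2 (partner 2 proposes): partner 1 can get 99.65 next round, worth 0.59 × 99.65 = 58.7935 now. Partner 2 offers 58.7935 and keeps 200 − 58.7935 = 141.2065.
So by rejecting in round 1, partner 2 gets 141.2065 next round, worth 0.9 × 141.2065 = 127.08585 now.
Offer 107 < 127.08585, so partner 2 rejects.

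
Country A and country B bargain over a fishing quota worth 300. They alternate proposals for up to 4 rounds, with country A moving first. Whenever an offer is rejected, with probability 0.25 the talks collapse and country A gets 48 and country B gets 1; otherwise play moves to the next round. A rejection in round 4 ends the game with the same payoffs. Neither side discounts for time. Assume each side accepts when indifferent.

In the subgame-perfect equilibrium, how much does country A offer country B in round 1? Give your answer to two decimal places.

153.95

Round 4 (country B proposes): country A gets 48 if talks fail, so country B offers 48 and keeps 252.
Round 3 (country A proposes): rejecting gives country B an expected 0.75 × 252 + 0.25 × 1 = 189.25; country A offers that and keeps 110.75.
Round 2 (country B proposes): rejecting gives country A an expected 0.75 × 110.75 + 0.25 × 48 = 95.0625, so country B offers 95.0625, keeping 204.9375.
Round 1 (country A proposes): rejecting gives country B an expected 0.75 × 204.9375 + 0.25 × 1 = 153.953125, so country A offers 153.953125, keeping 146.046875.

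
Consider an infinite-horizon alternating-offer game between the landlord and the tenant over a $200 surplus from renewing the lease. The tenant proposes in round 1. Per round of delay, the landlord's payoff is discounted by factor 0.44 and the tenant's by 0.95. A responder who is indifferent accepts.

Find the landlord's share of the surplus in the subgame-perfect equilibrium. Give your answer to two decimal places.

7.56

Let x be the tenant's share when the tenant proposes and y be the landlord's share when the landlord proposes.
The landlord accepts iff offered ≥ 0.44·y, so x = 200 − 0.44y. Symmetrically y = 200 − 0.95x.
Substituting: x = 200 − 0.44(200 − 0.95x), giving x(1 − 0.95·0.44) = 200(1 − 0.44).
So x = 200 × 0.56 / 0.582 ≈ 192.4399, and the landlord receives 200 − x ≈ 7.5601.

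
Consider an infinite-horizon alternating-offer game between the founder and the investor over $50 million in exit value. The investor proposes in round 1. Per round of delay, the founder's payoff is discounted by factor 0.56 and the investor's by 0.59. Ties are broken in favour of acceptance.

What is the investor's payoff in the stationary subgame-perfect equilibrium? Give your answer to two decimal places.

Let x be the investor's share when the investor proposes and y be the founder's share when the founder proposes.
The founder accepts iff offered ≥ 0.56·y, so x = 50 − 0.56y. Symmetrically y = 50 − 0.59x.
Substituting: x = 50 − 0.56(50 − 0.59x), giving x(1 − 0.59·0.56) = 50(1 − 0.56).
So x = 50 × 0.44 / 0.6696 ≈ 32.8554, and the founder receives 50 − x ≈ 17.1446.

32.86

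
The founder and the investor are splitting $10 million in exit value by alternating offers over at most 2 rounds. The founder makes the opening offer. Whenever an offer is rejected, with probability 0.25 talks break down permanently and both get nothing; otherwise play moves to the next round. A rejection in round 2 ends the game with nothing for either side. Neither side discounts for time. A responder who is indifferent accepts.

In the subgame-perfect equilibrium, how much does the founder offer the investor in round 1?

By backward induction:
Round 2 (the investor proposes): the founder will accept anything ≥ 0, so the investor offers 0 and keeps 10.
Round 1 (the founder proposes): rejecting gives the investor an expected 0.75 × 10 = 7.5; the founder offers that and keeps 2.5.

7.5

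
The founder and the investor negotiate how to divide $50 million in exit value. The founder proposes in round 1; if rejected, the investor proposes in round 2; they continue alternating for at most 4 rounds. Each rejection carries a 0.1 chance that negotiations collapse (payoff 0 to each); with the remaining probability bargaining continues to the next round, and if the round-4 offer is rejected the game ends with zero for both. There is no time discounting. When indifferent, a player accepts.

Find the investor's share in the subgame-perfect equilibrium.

40.95

By backward induction:
Round 4 (the investor proposes): the founder will accept anything ≥ 0, so the investor offers 0 and keeps 50.
Round 3 (the founder proposes): rejecting gives the investor an expected 0.9 × 50 = 45; the founder offers that and keeps 5.
Round 2 (the investor proposes): rejecting gives the founder an expected 0.9 × 5 = 4.5, so the investor offers 4.5, keeping 45.5.
Round 1 (the founder proposes): rejecting gives the investor an expected 0.9 × 45.5 = 40.95; the founder offers that and keeps 9.05.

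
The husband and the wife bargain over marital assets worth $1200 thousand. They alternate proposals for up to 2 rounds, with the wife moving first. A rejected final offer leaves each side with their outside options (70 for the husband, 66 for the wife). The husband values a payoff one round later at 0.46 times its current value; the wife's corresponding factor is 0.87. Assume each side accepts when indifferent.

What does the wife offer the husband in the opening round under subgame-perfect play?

521.64

Round 2 (the husband proposes): the wife gets 66 if talks fail, so the husband offers 66 and keeps 1134.
Round 1 (the wife proposes): the husband can get 1134 next round, worth 0.46 × 1134 = 521.64 now, so the wife offers 521.64, keeping 678.36.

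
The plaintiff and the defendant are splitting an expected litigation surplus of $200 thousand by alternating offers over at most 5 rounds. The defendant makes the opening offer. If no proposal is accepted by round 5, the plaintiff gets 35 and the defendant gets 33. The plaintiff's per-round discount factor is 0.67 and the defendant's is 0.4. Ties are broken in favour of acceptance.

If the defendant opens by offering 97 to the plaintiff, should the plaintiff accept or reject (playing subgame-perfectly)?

Reject

Round 5 (the defendant proposes): the plaintiff gets 35 if talks fail, so the defendant offers 35 and keeps 165.
Round 4 (the plaintiff proposes): the defendant can get 165 next round, worth 0.4 × 165 = 66 now. The plaintiff offers 66 and keeps 200 − 66 = 134.
Round 3 (the defendant proposes): the plaintiff can get 134 next round, worth 0.67 × 134 = 89.78 now. The defendant offers 89.78 and keeps 200 − 89.78 = 110.22.
Round 2 (the plaintiff proposes): the defendant can get 110.22 next round, worth 0.4 × 110.22 = 44.088 now; the plaintiff offers that and keeps 155.912.
So by rejecting in round 1, the plaintiff gets 155.912 next round, worth 0.67 × 155.912 = 104.46104 now.
Offer 97 < 104.46104, so the plaintiff rejects.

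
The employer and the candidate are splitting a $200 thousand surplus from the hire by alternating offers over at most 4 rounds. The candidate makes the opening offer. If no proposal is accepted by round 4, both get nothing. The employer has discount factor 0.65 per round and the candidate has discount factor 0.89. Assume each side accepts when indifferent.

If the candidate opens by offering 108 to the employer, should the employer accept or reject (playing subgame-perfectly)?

Accept

Round 4 (the employer proposes): the candidate will accept anything ≥ 0, so the employer offers 0 and keeps 200.
Round 3 (the candidate proposes): the employer can get 200 next round, worth 0.65 × 200 = 130 now, so the candidate offers 130, keeping 70.
Round 2 (the employer proposes): the candidate can get 70 next round, worth 0.89 × 70 = 62.3 now; the employer offers that and keeps 137.7.
So by rejecting in round 1, the employer gets 137.7 next round, worth 0.65 × 137.7 = 89.505 now.
Offer 108 ≥ 89.505, so the employer accepts.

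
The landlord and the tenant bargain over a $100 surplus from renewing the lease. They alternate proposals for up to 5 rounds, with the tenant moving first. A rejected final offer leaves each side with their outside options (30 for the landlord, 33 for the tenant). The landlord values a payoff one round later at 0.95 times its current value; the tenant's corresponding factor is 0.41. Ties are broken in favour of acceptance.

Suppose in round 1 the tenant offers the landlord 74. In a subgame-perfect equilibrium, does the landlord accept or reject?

Round 5 (the tenant proposes): the landlord gets 30 if talks fail, so the tenant offers 30 and keeps 70.
Round 4 (the landlord proposes): the tenant can get 70 next round, worth 0.41 × 70 = 28.7 now; the landlord offers that and keeps 71.3.
Round 3 (the tenant proposes): the landlord can get 71.3 next round, worth 0.95 × 71.3 = 67.735 now, so the tenant offers 67.735, keeping 32.265.
Round 2 (the landlord proposes): the tenant can get 32.265 next round, worth 0.41 × 32.265 = 13.22865 now, so the landlord offers 13.22865, keeping 86.77135.
So by rejecting in round 1, the landlord gets 86.77135 next round, worth 0.95 × 86.77135 = 82.4327825 now.
Offer 74 < 82.4327825, so the landlord rejects.

Reject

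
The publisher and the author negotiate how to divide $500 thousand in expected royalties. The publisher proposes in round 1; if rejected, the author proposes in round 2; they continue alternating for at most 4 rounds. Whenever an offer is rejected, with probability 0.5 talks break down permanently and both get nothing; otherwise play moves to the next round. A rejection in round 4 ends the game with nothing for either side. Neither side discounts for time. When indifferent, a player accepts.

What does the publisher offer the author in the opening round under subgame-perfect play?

187.5

Round 4 (the author proposes): rejection yields 0 for the publisher; the author offers 0 and keeps 500.
Round 3 (the publisher proposes): rejecting gives the author an expected 0.5 × 500 = 250, so the publisher offers 250, keeping 250.
Round 2 (the author proposes): rejecting gives the publisher an expected 0.5 × 250 = 125; the author offers that and keeps 375.
Round 1 (the publisher proposes): rejecting gives the author an expected 0.5 × 375 = 187.5; the publisher offers that and keeps 312.5.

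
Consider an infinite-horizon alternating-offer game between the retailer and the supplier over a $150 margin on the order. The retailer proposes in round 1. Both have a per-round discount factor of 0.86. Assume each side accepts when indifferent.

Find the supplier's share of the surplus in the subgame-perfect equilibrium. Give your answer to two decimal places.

69.35

In a stationary SPE each proposer offers the other exactly their discounted continuation value.
If the retailer keeps x when proposing and the supplier keeps y when proposing, then x = 150 − 0.86y and y = 150 − 0.86x.
Solving: x = 150(1 − 0.86) / (1 − 0.86·0.86) = 21 / 0.2604 ≈ 80.6452.
The supplier gets 150 − 80.6452 ≈ 69.3548.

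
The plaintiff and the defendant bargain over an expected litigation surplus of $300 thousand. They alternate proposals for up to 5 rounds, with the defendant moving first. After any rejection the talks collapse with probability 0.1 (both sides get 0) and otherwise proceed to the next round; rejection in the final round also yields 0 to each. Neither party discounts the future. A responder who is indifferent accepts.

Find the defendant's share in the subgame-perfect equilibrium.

251.13

Round 5 (the defendant proposes): rejection yields 0 for the plaintiff; the defendant offers 0 and keeps 300.
Round 4 (the plaintiff proposes): rejecting gives the defendant an expected 0.9 × 300 = 270. The plaintiff offers 270 and keeps 300 − 270 = 30.
Round 3 (the defendant proposes): rejecting gives the plaintiff an expected 0.9 × 30 = 27, so the defendant offers 27, keeping 273.
Round 2 (the plaintiff proposes): rejecting gives the defendant an expected 0.9 × 273 = 245.7; the plaintiff offers that and keeps 54.3.
Round 1 (the defendant proposes): rejecting gives the plaintiff an expected 0.9 × 54.3 = 48.87. The defendant offers 48.87 and keeps 300 − 48.87 = 251.13.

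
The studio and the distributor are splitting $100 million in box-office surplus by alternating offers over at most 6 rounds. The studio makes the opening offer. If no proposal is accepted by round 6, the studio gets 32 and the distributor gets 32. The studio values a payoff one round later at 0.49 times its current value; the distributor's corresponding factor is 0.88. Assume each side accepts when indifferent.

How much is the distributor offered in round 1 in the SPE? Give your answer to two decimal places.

Round 6 (the distributor proposes): the studio gets 32 if talks fail, so the distributor offers 32 and keeps 68.
Round 5 (the studio proposes): the distributor can get 68 next round, worth 0.88 × 68 = 59.84 now. The studio offers 59.84 and keeps 100 − 59.84 = 40.16.
Round 4 (the distributor proposes): the studio can get 40.16 next round, worth 0.49 × 40.16 = 19.6784 now; the distributor offers that and keeps 80.3216.
Round 3 (the studio proposes): the distributor can get 80.3216 next round, worth 0.88 × 80.3216 = 70.683008 now. The studio offers 70.683008 and keeps 100 − 70.683008 = 29.316992.
Round 2 (the distributor proposes): the studio can get 29.316992 next round, worth 0.49 × 29.316992 = 14.36532608 now; the distributor offers that and keeps 85.63467392.
Round 1 (the studio proposes): the distributor can get 85.63467392 next round, worth 0.88 × 85.63467392 = 75.3585130496 now; the studio offers that and keeps 24.6414869504.

75.36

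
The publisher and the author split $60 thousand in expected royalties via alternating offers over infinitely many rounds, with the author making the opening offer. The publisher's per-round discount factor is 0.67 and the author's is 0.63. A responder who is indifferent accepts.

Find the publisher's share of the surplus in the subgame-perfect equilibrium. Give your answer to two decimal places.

25.74

When the author proposes, the publisher accepts any offer worth at least 0.67 times what the publisher would get by proposing next round; and vice versa.
This gives x = 60 − 0.67y and y = 60 − 0.63x, where x and y are each side's share when it proposes.
Hence (1 − 0.67·0.63)x = 60(1 − 0.67), i.e. 0.5779·x = 19.8.
x ≈ 34.2620; the publisher's share is 60 − x ≈ 25.7380.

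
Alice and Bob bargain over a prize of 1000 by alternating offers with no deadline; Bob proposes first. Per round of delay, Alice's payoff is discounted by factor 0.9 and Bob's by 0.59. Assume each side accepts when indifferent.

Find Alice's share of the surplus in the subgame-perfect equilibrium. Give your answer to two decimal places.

786.78

When Bob proposes, Alice accepts any offer worth at least 0.9 times what Alice would get by proposing next round; and vice versa.
This gives x = 1000 − 0.9y and y = 1000 − 0.59x, where x and y are each side's share when it proposes.
Hence (1 − 0.9·0.59)x = 1000(1 − 0.9), i.e. 0.469·x = 100.
x ≈ 213.2196; Alice's share is 1000 − x ≈ 786.7804.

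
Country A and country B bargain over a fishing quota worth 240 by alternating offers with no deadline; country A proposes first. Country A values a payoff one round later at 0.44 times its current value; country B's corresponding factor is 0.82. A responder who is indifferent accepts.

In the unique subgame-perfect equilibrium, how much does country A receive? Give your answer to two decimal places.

67.58

In a stationary SPE each proposer offers the other exactly their discounted continuation value.
If country A keeps x when proposing and country B keeps y when proposing, then x = 240 − 0.82y and y = 240 − 0.44x.
Solving: x = 240(1 − 0.82) / (1 − 0.44·0.82) = 43.2 / 0.6392 ≈ 67.5845.
Country B gets 240 − 67.5845 ≈ 172.4155.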